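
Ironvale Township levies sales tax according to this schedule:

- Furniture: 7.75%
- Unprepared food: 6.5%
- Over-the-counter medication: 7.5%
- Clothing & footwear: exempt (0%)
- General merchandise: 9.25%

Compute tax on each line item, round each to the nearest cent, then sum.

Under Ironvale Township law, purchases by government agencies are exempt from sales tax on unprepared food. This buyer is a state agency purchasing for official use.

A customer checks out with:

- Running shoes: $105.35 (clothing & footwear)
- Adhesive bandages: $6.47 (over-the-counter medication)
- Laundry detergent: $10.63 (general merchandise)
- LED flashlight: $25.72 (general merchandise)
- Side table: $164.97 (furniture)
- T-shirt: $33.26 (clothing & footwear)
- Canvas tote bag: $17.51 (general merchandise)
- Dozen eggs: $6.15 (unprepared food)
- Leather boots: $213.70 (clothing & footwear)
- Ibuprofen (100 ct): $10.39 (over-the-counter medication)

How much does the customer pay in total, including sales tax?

$613.19

Running shoes $105.35: clothing & footwear → 0% → $0.00
Adhesive bandages $6.47: over-the-counter medication → 7.5% → $0.49
Laundry detergent $10.63: general merchandise → 9.25% → $0.98
LED flashlight $25.72: general merchandise → 9.25% → $2.38
Side table $164.97: furniture → 7.75% → $12.79
T-shirt $33.26: clothing & footwear → 0% → $0.00
Canvas tote bag $17.51: general merchandise → 9.25% → $1.62
Dozen eggs $6.15: unprepared food, buyer-exempt → 0% → $0.00
Leather boots $213.70: clothing & footwear → 0% → $0.00
Ibuprofen (100 ct) $10.39: over-the-counter medication → 7.5% → $0.78
Subtotal = $594.15; tax = $19.04; total due = $613.19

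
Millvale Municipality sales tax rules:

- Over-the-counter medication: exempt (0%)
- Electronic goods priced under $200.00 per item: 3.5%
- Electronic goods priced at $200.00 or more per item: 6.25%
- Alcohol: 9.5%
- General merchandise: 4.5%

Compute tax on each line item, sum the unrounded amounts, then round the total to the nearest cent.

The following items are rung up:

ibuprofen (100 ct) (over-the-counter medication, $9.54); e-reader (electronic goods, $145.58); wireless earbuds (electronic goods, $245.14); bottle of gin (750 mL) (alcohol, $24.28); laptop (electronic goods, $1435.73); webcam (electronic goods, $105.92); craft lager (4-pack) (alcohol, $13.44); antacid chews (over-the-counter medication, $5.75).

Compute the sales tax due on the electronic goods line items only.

$113.86

E-reader $145.58: electronic goods, under $200.00 → 3.5% → $5.0953
Wireless earbuds $245.14: electronic goods, $200.00 or more → 6.25% → $15.32125
Laptop $1435.73: electronic goods, $200.00 or more → 6.25% → $89.733125
Webcam $105.92: electronic goods, under $200.00 → 3.5% → $3.7072
Tax on electronic goods: unrounded sum = $113.856875 → $113.86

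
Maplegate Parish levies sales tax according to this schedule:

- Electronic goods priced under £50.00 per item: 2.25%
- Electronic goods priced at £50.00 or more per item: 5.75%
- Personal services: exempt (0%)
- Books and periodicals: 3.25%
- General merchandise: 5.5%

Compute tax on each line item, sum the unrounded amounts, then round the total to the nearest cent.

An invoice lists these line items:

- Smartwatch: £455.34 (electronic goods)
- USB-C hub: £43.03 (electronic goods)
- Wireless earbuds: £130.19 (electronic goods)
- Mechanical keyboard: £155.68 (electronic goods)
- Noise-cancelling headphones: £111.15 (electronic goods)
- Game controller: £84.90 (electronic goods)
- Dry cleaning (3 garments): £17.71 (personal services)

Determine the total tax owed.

£54.86

Smartwatch £455.34: electronic goods, £50.00 or more → 5.75% → £26.18205
USB-C hub £43.03: electronic goods, under £50.00 → 2.25% → £0.968175
Wireless earbuds £130.19: electronic goods, £50.00 or more → 5.75% → £7.485925
Mechanical keyboard £155.68: electronic goods, £50.00 or more → 5.75% → £8.9516
Noise-cancelling headphones £111.15: electronic goods, £50.00 or more → 5.75% → £6.391125
Game controller £84.90: electronic goods, £50.00 or more → 5.75% → £4.88175
Dry cleaning (3 garments) £17.71: personal services → 0% → £0.00
Unrounded tax sum = £54.860625 → £54.86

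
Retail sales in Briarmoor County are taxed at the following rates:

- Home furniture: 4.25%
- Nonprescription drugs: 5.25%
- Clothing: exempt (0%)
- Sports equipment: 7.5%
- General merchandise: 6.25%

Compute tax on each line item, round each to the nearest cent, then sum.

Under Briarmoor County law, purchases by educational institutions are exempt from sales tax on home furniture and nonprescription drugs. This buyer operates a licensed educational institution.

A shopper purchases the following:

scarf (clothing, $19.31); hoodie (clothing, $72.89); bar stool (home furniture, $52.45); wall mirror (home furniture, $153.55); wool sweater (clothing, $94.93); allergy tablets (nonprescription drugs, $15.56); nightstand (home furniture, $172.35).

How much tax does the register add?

Scarf $19.31: clothing → 0% → $0.00
Hoodie $72.89: clothing → 0% → $0.00
Bar stool $52.45: home furniture, buyer-exempt → 0% → $0.00
Wall mirror $153.55: home furniture, buyer-exempt → 0% → $0.00
Wool sweater $94.93: clothing → 0% → $0.00
Allergy tablets $15.56: nonprescription drugs, buyer-exempt → 0% → $0.00
Nightstand $172.35: home furniture, buyer-exempt → 0% → $0.00
Total tax = $0.00

$0.00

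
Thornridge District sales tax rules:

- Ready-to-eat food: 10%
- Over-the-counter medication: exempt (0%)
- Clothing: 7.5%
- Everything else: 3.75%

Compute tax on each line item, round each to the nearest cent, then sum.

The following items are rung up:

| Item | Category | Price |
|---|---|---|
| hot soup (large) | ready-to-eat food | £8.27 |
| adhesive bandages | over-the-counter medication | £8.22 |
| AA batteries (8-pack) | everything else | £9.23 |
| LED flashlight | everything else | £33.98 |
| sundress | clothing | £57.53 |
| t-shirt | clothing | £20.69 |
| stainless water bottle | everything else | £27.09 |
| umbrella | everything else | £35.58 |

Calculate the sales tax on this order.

£10.66

Hot soup (large) £8.27: ready-to-eat food → 10% → £0.83
Adhesive bandages £8.22: over-the-counter medication → 0% → £0.00
AA batteries (8-pack) £9.23: everything else → 3.75% → £0.35
LED flashlight £33.98: everything else → 3.75% → £1.27
Sundress £57.53: clothing → 7.5% → £4.31
T-shirt £20.69: clothing → 7.5% → £1.55
Stainless water bottle £27.09: everything else → 3.75% → £1.02
Umbrella £35.58: everything else → 3.75% → £1.33
Total tax = £0.83 + £0.35 + £1.27 + £4.31 + £1.55 + £1.02 + £1.33 = £10.66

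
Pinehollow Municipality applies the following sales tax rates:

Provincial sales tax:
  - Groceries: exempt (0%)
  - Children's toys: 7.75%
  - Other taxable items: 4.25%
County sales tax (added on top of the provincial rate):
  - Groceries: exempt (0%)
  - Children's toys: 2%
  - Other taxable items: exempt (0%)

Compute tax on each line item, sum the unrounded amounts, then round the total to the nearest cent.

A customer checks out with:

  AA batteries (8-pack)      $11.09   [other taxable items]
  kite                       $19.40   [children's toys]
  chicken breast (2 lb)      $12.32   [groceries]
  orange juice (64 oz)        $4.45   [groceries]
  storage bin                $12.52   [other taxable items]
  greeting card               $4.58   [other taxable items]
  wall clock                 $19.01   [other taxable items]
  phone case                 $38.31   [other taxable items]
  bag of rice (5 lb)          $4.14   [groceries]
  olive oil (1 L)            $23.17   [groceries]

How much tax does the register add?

$5.53

AA batteries (8-pack) $11.09: other taxable items → 4.25% + 0% county = 4.25% → $0.471325
Kite $19.40: children's toys → 7.75% + 2% county = 9.75% → $1.8915
Chicken breast (2 lb) $12.32: groceries → 0% + 0% county = 0% → $0.00
Orange juice (64 oz) $4.45: groceries → 0% + 0% county = 0% → $0.00
Storage bin $12.52: other taxable items → 4.25% + 0% county = 4.25% → $0.5321
Greeting card $4.58: other taxable items → 4.25% + 0% county = 4.25% → $0.19465
Wall clock $19.01: other taxable items → 4.25% + 0% county = 4.25% → $0.807925
Phone case $38.31: other taxable items → 4.25% + 0% county = 4.25% → $1.628175
Bag of rice (5 lb) $4.14: groceries → 0% + 0% county = 0% → $0.00
Olive oil (1 L) $23.17: groceries → 0% + 0% county = 0% → $0.00
Unrounded tax sum = $5.525675 → $5.53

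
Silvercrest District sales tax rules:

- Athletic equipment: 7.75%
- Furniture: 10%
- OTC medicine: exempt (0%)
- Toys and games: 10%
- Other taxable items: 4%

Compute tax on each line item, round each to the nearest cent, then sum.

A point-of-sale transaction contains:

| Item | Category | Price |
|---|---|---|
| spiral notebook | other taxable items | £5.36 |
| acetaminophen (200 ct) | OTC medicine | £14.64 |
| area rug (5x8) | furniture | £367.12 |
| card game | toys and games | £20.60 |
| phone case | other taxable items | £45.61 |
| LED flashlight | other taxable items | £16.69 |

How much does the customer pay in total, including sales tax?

Spiral notebook £5.36: other taxable items → 4% → £0.21
Acetaminophen (200 ct) £14.64: OTC medicine → 0% → £0.00
Area rug (5x8) £367.12: furniture → 10% → £36.71
Card game £20.60: toys and games → 10% → £2.06
Phone case £45.61: other taxable items → 4% → £1.82
LED flashlight £16.69: other taxable items → 4% → £0.67
Subtotal = £470.02; tax = £41.47; total due = £511.49

£511.49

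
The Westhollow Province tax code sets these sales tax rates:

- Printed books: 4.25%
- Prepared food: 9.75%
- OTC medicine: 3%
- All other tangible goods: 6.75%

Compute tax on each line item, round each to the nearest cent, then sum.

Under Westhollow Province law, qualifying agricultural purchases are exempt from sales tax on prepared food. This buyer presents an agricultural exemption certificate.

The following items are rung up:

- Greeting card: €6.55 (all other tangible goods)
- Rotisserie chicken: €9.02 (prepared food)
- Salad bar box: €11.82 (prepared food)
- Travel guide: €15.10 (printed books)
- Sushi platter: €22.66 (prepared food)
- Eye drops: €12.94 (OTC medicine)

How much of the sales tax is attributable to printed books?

Travel guide €15.10: printed books → 4.25% → €0.64
Tax on printed books = €0.64

€0.64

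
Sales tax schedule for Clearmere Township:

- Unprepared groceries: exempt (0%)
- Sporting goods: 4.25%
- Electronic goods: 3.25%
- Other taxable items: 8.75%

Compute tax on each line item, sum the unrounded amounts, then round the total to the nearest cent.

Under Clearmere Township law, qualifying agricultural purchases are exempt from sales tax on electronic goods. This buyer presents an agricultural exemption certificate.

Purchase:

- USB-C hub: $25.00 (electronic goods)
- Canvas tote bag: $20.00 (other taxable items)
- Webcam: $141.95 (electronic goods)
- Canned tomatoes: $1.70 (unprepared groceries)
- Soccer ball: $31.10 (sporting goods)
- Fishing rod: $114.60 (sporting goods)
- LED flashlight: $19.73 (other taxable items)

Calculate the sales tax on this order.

$9.67

USB-C hub $25.00: electronic goods, buyer-exempt → 0% → $0.00
Canvas tote bag $20.00: other taxable items → 8.75% → $1.75
Webcam $141.95: electronic goods, buyer-exempt → 0% → $0.00
Canned tomatoes $1.70: unprepared groceries → 0% → $0.00
Soccer ball $31.10: sporting goods → 4.25% → $1.32175
Fishing rod $114.60: sporting goods → 4.25% → $4.8705
LED flashlight $19.73: other taxable items → 8.75% → $1.726375
Unrounded tax sum = $9.668625 → $9.67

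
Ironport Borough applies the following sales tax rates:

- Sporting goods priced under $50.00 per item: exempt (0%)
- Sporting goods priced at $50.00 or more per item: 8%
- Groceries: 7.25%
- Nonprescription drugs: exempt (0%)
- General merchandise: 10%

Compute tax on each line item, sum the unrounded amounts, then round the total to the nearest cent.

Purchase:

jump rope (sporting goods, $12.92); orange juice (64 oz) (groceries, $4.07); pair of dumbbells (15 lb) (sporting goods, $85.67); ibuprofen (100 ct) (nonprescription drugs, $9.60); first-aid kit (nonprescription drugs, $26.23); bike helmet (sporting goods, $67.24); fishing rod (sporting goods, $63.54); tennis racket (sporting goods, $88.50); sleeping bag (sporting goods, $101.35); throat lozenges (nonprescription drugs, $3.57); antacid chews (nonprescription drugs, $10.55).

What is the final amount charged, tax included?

Jump rope $12.92: sporting goods, under $50.00 → 0% → $0.00
Orange juice (64 oz) $4.07: groceries → 7.25% → $0.295075
Pair of dumbbells (15 lb) $85.67: sporting goods, $50.00 or more → 8% → $6.8536
Ibuprofen (100 ct) $9.60: nonprescription drugs → 0% → $0.00
First-aid kit $26.23: nonprescription drugs → 0% → $0.00
Bike helmet $67.24: sporting goods, $50.00 or more → 8% → $5.3792
Fishing rod $63.54: sporting goods, $50.00 or more → 8% → $5.0832
Tennis racket $88.50: sporting goods, $50.00 or more → 8% → $7.08
Sleeping bag $101.35: sporting goods, $50.00 or more → 8% → $8.108
Throat lozenges $3.57: nonprescription drugs → 0% → $0.00
Antacid chews $10.55: nonprescription drugs → 0% → $0.00
Subtotal = $473.24; unrounded tax = $32.799075 → $32.80; total due = $506.04

$506.04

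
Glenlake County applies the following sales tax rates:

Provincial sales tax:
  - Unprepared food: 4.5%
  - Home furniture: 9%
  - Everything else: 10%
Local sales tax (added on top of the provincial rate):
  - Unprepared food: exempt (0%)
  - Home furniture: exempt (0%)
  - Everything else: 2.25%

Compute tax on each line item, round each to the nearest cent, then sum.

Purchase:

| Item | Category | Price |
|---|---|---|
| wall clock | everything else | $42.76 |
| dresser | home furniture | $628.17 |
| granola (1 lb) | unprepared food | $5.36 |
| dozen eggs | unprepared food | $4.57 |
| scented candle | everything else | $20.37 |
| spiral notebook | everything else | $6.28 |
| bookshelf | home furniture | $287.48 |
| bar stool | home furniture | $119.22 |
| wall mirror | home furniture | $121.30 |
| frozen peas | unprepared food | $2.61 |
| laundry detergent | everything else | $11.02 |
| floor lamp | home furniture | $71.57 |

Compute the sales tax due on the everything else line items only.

$9.86

Wall clock $42.76: everything else → 10% + 2.25% local = 12.25% → $5.24
Scented candle $20.37: everything else → 10% + 2.25% local = 12.25% → $2.50
Spiral notebook $6.28: everything else → 10% + 2.25% local = 12.25% → $0.77
Laundry detergent $11.02: everything else → 10% + 2.25% local = 12.25% → $1.35
Tax on everything else = $5.24 + $2.50 + $0.77 + $1.35 = $9.86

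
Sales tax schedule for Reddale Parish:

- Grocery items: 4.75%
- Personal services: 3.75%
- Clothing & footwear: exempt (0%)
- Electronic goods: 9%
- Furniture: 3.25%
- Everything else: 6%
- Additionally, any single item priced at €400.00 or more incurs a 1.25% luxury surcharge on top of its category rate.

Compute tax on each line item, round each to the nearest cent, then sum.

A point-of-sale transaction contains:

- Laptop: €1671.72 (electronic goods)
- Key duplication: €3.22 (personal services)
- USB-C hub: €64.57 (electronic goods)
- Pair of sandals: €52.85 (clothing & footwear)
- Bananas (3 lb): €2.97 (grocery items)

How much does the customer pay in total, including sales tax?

Laptop €1671.72: electronic goods → 9% + 1.25% surcharge = 10.25% → €171.35
Key duplication €3.22: personal services → 3.75% → €0.12
USB-C hub €64.57: electronic goods → 9% → €5.81
Pair of sandals €52.85: clothing & footwear → 0% → €0.00
Bananas (3 lb) €2.97: grocery items → 4.75% → €0.14
Subtotal = €1795.33; tax = €177.42; total due = €1972.75

€1972.75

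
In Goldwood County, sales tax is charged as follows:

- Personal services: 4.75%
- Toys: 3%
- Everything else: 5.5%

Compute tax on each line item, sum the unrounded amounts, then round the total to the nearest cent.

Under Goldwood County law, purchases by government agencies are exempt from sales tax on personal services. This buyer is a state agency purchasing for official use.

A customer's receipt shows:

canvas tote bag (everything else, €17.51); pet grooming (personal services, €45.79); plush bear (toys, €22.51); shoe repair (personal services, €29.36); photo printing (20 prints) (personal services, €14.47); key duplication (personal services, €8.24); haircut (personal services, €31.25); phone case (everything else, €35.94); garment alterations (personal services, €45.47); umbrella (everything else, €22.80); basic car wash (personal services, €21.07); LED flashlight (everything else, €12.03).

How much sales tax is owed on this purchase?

Canvas tote bag €17.51: everything else → 5.5% → €0.96305
Pet grooming €45.79: personal services, buyer-exempt → 0% → €0.00
Plush bear €22.51: toys → 3% → €0.6753
Shoe repair €29.36: personal services, buyer-exempt → 0% → €0.00
Photo printing (20 prints) €14.47: personal services, buyer-exempt → 0% → €0.00
Key duplication €8.24: personal services, buyer-exempt → 0% → €0.00
Haircut €31.25: personal services, buyer-exempt → 0% → €0.00
Phone case €35.94: everything else → 5.5% → €1.9767
Garment alterations €45.47: personal services, buyer-exempt → 0% → €0.00
Umbrella €22.80: everything else → 5.5% → €1.254
Basic car wash €21.07: personal services, buyer-exempt → 0% → €0.00
LED flashlight €12.03: everything else → 5.5% → €0.66165
Unrounded tax sum = €5.5307 → €5.53

€5.53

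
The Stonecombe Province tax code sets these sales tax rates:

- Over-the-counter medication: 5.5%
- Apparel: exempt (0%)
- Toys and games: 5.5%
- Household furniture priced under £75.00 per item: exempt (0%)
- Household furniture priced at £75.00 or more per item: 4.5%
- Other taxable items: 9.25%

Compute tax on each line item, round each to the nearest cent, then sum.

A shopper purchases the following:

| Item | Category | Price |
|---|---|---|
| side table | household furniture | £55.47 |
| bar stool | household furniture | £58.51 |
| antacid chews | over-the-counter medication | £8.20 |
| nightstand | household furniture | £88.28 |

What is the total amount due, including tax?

£214.88

Side table £55.47: household furniture, under £75.00 → 0% → £0.00
Bar stool £58.51: household furniture, under £75.00 → 0% → £0.00
Antacid chews £8.20: over-the-counter medication → 5.5% → £0.45
Nightstand £88.28: household furniture, £75.00 or more → 4.5% → £3.97
Subtotal = £210.46; tax = £4.42; total due = £214.88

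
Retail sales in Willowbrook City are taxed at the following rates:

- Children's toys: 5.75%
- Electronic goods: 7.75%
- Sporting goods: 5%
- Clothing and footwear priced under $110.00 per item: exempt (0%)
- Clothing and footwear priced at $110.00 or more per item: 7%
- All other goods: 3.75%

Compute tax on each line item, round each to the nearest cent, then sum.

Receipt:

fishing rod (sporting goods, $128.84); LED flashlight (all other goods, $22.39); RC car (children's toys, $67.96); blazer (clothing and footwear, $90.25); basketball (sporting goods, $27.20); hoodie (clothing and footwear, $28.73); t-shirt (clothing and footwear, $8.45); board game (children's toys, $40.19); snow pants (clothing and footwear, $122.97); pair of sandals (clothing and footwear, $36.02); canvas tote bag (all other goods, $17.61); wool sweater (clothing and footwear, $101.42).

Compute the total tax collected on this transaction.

$24.13

Fishing rod $128.84: sporting goods → 5% → $6.44
LED flashlight $22.39: all other goods → 3.75% → $0.84
RC car $67.96: children's toys → 5.75% → $3.91
Blazer $90.25: clothing and footwear, under $110.00 → 0% → $0.00
Basketball $27.20: sporting goods → 5% → $1.36
Hoodie $28.73: clothing and footwear, under $110.00 → 0% → $0.00
T-shirt $8.45: clothing and footwear, under $110.00 → 0% → $0.00
Board game $40.19: children's toys → 5.75% → $2.31
Snow pants $122.97: clothing and footwear, $110.00 or more → 7% → $8.61
Pair of sandals $36.02: clothing and footwear, under $110.00 → 0% → $0.00
Canvas tote bag $17.61: all other goods → 3.75% → $0.66
Wool sweater $101.42: clothing and footwear, under $110.00 → 0% → $0.00
Total tax = $6.44 + $0.84 + $3.91 + $1.36 + $2.31 + $8.61 + $0.66 = $24.13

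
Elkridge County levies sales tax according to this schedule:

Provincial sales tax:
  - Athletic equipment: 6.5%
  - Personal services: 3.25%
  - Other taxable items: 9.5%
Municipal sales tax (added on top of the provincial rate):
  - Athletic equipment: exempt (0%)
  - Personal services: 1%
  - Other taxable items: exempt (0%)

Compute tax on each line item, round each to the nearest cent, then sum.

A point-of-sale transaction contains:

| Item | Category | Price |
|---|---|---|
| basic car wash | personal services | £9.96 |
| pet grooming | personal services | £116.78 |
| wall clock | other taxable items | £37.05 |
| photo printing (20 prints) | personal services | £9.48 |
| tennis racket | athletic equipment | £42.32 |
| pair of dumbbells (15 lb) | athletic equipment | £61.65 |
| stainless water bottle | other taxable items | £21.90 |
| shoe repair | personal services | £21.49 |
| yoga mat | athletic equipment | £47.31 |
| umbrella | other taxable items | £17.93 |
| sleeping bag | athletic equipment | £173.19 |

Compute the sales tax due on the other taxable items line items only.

Wall clock £37.05: other taxable items → 9.5% + 0% municipal = 9.5% → £3.52
Stainless water bottle £21.90: other taxable items → 9.5% + 0% municipal = 9.5% → £2.08
Umbrella £17.93: other taxable items → 9.5% + 0% municipal = 9.5% → £1.70
Tax on other taxable items = £3.52 + £2.08 + £1.70 = £7.30

£7.30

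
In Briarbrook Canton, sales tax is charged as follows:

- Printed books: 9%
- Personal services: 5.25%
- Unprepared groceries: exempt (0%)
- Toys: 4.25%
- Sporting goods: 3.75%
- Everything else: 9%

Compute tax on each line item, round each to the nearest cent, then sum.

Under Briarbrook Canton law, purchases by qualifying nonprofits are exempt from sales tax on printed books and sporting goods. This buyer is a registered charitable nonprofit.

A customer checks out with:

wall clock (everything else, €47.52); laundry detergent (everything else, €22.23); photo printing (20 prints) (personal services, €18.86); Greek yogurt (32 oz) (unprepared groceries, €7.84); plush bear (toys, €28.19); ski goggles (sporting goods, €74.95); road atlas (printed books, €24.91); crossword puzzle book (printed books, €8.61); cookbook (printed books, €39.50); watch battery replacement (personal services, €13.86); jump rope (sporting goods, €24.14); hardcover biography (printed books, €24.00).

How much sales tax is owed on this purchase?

€9.20

Wall clock €47.52: everything else → 9% → €4.28
Laundry detergent €22.23: everything else → 9% → €2.00
Photo printing (20 prints) €18.86: personal services → 5.25% → €0.99
Greek yogurt (32 oz) €7.84: unprepared groceries → 0% → €0.00
Plush bear €28.19: toys → 4.25% → €1.20
Ski goggles €74.95: sporting goods, buyer-exempt → 0% → €0.00
Road atlas €24.91: printed books, buyer-exempt → 0% → €0.00
Crossword puzzle book €8.61: printed books, buyer-exempt → 0% → €0.00
Cookbook €39.50: printed books, buyer-exempt → 0% → €0.00
Watch battery replacement €13.86: personal services → 5.25% → €0.73
Jump rope €24.14: sporting goods, buyer-exempt → 0% → €0.00
Hardcover biography €24.00: printed books, buyer-exempt → 0% → €0.00
Total tax = €4.28 + €2.00 + €0.99 + €1.20 + €0.73 = €9.20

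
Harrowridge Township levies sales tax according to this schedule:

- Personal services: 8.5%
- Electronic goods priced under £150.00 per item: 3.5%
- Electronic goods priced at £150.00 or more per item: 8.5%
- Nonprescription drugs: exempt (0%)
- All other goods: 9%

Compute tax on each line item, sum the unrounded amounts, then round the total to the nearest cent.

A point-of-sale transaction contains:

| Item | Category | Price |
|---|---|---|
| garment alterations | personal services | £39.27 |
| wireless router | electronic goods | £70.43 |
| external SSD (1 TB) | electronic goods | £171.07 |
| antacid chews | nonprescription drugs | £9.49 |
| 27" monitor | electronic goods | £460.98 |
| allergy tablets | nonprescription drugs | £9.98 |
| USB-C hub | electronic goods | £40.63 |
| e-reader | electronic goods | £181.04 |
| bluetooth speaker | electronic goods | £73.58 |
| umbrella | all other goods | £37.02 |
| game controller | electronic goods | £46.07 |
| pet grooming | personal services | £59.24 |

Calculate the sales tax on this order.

£88.89

Garment alterations £39.27: personal services → 8.5% → £3.33795
Wireless router £70.43: electronic goods, under £150.00 → 3.5% → £2.46505
External SSD (1 TB) £171.07: electronic goods, £150.00 or more → 8.5% → £14.54095
Antacid chews £9.49: nonprescription drugs → 0% → £0.00
27" monitor £460.98: electronic goods, £150.00 or more → 8.5% → £39.1833
Allergy tablets £9.98: nonprescription drugs → 0% → £0.00
USB-C hub £40.63: electronic goods, under £150.00 → 3.5% → £1.42205
E-reader £181.04: electronic goods, £150.00 or more → 8.5% → £15.3884
Bluetooth speaker £73.58: electronic goods, under £150.00 → 3.5% → £2.5753
Umbrella £37.02: all other goods → 9% → £3.3318
Game controller £46.07: electronic goods, under £150.00 → 3.5% → £1.61245
Pet grooming £59.24: personal services → 8.5% → £5.0354
Unrounded tax sum = £88.89265 → £88.89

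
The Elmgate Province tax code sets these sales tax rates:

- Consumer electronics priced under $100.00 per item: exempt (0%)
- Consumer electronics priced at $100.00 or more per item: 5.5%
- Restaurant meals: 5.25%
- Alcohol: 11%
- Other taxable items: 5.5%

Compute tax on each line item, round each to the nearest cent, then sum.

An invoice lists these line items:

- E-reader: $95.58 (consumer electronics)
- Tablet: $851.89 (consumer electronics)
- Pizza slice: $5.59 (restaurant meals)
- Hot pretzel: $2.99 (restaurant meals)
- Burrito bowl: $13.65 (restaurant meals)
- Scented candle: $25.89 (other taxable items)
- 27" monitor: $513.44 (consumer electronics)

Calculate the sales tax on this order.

E-reader $95.58: consumer electronics, under $100.00 → 0% → $0.00
Tablet $851.89: consumer electronics, $100.00 or more → 5.5% → $46.85
Pizza slice $5.59: restaurant meals → 5.25% → $0.29
Hot pretzel $2.99: restaurant meals → 5.25% → $0.16
Burrito bowl $13.65: restaurant meals → 5.25% → $0.72
Scented candle $25.89: other taxable items → 5.5% → $1.42
27" monitor $513.44: consumer electronics, $100.00 or more → 5.5% → $28.24
Total tax = $46.85 + $0.29 + $0.16 + $0.72 + $1.42 + $28.24 = $77.68

$77.68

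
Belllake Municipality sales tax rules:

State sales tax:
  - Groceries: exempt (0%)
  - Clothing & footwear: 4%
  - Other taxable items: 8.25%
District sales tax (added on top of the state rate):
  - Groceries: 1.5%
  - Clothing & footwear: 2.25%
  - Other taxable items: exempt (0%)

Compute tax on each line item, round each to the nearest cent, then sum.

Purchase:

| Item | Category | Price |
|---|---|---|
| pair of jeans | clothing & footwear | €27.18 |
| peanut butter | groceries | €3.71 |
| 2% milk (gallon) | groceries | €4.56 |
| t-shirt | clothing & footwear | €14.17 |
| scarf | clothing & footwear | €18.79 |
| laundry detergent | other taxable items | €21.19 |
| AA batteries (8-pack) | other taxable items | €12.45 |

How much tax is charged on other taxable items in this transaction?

€2.78

Laundry detergent €21.19: other taxable items → 8.25% + 0% district = 8.25% → €1.75
AA batteries (8-pack) €12.45: other taxable items → 8.25% + 0% district = 8.25% → €1.03
Tax on other taxable items = €1.75 + €1.03 = €2.78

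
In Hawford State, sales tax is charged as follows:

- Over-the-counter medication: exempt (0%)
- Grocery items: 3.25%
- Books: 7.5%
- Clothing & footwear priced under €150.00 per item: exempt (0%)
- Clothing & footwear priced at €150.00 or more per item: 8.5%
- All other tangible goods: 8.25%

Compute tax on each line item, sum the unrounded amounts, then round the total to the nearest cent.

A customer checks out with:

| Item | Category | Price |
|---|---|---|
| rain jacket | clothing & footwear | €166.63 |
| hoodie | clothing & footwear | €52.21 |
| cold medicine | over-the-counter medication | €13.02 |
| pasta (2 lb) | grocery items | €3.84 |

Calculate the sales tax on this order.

Rain jacket €166.63: clothing & footwear, €150.00 or more → 8.5% → €14.16355
Hoodie €52.21: clothing & footwear, under €150.00 → 0% → €0.00
Cold medicine €13.02: over-the-counter medication → 0% → €0.00
Pasta (2 lb) €3.84: grocery items → 3.25% → €0.1248
Unrounded tax sum = €14.28835 → €14.29

€14.29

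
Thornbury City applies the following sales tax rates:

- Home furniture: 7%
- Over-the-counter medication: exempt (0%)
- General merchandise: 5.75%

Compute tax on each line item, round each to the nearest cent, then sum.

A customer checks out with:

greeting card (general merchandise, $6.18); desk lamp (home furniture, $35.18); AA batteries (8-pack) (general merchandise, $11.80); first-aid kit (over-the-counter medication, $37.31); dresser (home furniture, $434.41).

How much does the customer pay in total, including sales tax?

Greeting card $6.18: general merchandise → 5.75% → $0.36
Desk lamp $35.18: home furniture → 7% → $2.46
AA batteries (8-pack) $11.80: general merchandise → 5.75% → $0.68
First-aid kit $37.31: over-the-counter medication → 0% → $0.00
Dresser $434.41: home furniture → 7% → $30.41
Subtotal = $524.88; tax = $33.91; total due = $558.79

$558.79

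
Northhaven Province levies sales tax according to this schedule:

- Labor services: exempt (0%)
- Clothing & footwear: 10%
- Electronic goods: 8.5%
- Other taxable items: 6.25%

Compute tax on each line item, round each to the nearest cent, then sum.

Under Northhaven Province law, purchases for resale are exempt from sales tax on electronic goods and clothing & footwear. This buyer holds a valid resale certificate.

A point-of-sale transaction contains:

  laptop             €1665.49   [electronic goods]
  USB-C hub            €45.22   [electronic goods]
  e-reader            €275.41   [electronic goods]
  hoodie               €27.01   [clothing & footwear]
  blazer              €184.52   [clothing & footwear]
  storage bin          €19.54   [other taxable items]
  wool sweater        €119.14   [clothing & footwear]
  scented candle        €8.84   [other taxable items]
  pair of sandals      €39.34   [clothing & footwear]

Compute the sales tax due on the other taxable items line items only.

€1.77

Storage bin €19.54: other taxable items → 6.25% → €1.22
Scented candle €8.84: other taxable items → 6.25% → €0.55
Tax on other taxable items = €1.22 + €0.55 = €1.77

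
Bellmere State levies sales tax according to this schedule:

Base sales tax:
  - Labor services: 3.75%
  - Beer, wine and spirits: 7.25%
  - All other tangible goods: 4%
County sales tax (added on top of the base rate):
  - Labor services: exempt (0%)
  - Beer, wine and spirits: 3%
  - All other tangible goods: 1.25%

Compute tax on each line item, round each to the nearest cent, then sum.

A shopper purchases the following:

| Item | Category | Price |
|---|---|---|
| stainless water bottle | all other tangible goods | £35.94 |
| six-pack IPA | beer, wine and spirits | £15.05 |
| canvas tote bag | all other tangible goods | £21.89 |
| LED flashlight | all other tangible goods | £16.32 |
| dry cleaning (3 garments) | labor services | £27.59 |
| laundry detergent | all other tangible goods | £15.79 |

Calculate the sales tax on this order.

Stainless water bottle £35.94: all other tangible goods → 4% + 1.25% county = 5.25% → £1.89
Six-pack IPA £15.05: beer, wine and spirits → 7.25% + 3% county = 10.25% → £1.54
Canvas tote bag £21.89: all other tangible goods → 4% + 1.25% county = 5.25% → £1.15
LED flashlight £16.32: all other tangible goods → 4% + 1.25% county = 5.25% → £0.86
Dry cleaning (3 garments) £27.59: labor services → 3.75% + 0% county = 3.75% → £1.03
Laundry detergent £15.79: all other tangible goods → 4% + 1.25% county = 5.25% → £0.83
Total tax = £1.89 + £1.54 + £1.15 + £0.86 + £1.03 + £0.83 = £7.30

£7.30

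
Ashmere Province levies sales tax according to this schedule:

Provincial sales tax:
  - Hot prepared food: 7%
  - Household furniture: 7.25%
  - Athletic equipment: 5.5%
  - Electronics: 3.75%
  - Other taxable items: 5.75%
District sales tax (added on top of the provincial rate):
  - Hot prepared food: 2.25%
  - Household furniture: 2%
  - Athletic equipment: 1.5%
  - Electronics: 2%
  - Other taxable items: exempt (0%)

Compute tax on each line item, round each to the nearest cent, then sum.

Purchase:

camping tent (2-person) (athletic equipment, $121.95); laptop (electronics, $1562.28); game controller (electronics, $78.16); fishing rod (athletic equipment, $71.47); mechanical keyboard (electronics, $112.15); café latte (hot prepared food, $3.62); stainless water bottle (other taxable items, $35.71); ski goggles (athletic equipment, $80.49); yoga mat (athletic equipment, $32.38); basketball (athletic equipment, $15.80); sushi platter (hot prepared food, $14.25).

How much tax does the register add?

Camping tent (2-person) $121.95: athletic equipment → 5.5% + 1.5% district = 7% → $8.54
Laptop $1562.28: electronics → 3.75% + 2% district = 5.75% → $89.83
Game controller $78.16: electronics → 3.75% + 2% district = 5.75% → $4.49
Fishing rod $71.47: athletic equipment → 5.5% + 1.5% district = 7% → $5.00
Mechanical keyboard $112.15: electronics → 3.75% + 2% district = 5.75% → $6.45
Café latte $3.62: hot prepared food → 7% + 2.25% district = 9.25% → $0.33
Stainless water bottle $35.71: other taxable items → 5.75% + 0% district = 5.75% → $2.05
Ski goggles $80.49: athletic equipment → 5.5% + 1.5% district = 7% → $5.63
Yoga mat $32.38: athletic equipment → 5.5% + 1.5% district = 7% → $2.27
Basketball $15.80: athletic equipment → 5.5% + 1.5% district = 7% → $1.11
Sushi platter $14.25: hot prepared food → 7% + 2.25% district = 9.25% → $1.32
Total tax = $8.54 + $89.83 + $4.49 + $5.00 + $6.45 + $0.33 + $2.05 + $5.63 + $2.27 + $1.11 + $1.32 = $127.02

$127.02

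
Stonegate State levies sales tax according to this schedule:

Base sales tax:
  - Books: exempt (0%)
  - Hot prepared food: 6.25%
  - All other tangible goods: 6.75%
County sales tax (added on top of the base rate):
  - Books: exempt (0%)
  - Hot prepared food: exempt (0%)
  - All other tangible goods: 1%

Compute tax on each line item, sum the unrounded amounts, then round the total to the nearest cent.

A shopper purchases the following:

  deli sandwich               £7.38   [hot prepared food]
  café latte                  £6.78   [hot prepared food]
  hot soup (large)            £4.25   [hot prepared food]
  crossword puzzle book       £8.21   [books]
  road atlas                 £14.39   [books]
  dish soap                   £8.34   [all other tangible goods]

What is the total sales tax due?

Deli sandwich £7.38: hot prepared food → 6.25% + 0% county = 6.25% → £0.46125
Café latte £6.78: hot prepared food → 6.25% + 0% county = 6.25% → £0.42375
Hot soup (large) £4.25: hot prepared food → 6.25% + 0% county = 6.25% → £0.265625
Crossword puzzle book £8.21: books → 0% + 0% county = 0% → £0.00
Road atlas £14.39: books → 0% + 0% county = 0% → £0.00
Dish soap £8.34: all other tangible goods → 6.75% + 1% county = 7.75% → £0.64635
Unrounded tax sum = £1.796975 → £1.80

£1.80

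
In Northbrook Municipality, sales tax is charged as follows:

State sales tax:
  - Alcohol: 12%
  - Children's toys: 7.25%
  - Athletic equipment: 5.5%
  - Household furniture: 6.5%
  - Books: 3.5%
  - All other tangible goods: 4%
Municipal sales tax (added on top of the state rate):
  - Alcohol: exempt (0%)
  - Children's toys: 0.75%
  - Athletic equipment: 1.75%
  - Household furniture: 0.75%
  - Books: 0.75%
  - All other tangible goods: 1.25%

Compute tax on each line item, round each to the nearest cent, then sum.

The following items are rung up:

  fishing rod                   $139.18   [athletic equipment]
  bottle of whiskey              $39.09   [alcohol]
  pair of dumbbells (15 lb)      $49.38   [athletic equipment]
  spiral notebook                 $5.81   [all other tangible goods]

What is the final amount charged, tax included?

$252.13

Fishing rod $139.18: athletic equipment → 5.5% + 1.75% municipal = 7.25% → $10.09
Bottle of whiskey $39.09: alcohol → 12% + 0% municipal = 12% → $4.69
Pair of dumbbells (15 lb) $49.38: athletic equipment → 5.5% + 1.75% municipal = 7.25% → $3.58
Spiral notebook $5.81: all other tangible goods → 4% + 1.25% municipal = 5.25% → $0.31
Subtotal = $233.46; tax = $18.67; total due = $252.13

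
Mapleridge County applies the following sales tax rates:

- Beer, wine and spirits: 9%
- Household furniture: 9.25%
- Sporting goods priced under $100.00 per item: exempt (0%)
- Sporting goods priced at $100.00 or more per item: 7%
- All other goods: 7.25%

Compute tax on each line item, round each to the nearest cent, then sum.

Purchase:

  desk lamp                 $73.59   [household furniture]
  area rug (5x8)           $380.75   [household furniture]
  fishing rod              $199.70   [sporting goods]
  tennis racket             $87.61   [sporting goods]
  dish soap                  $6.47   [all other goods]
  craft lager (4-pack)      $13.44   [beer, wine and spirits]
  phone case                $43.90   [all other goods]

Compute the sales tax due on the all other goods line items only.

$3.65

Dish soap $6.47: all other goods → 7.25% → $0.47
Phone case $43.90: all other goods → 7.25% → $3.18
Tax on all other goods = $0.47 + $3.18 = $3.65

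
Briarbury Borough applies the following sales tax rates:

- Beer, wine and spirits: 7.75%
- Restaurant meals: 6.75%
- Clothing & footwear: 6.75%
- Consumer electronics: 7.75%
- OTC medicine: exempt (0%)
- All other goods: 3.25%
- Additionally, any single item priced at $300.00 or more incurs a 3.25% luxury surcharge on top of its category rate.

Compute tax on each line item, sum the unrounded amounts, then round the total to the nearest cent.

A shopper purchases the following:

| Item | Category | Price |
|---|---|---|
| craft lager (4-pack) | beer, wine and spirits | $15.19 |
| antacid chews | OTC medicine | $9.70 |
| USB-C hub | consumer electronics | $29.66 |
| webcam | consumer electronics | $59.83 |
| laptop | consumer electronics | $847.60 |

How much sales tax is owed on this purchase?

$101.35

Craft lager (4-pack) $15.19: beer, wine and spirits → 7.75% → $1.177225
Antacid chews $9.70: OTC medicine → 0% → $0.00
USB-C hub $29.66: consumer electronics → 7.75% → $2.29865
Webcam $59.83: consumer electronics → 7.75% → $4.636825
Laptop $847.60: consumer electronics → 7.75% + 3.25% surcharge = 11% → $93.236
Unrounded tax sum = $101.3487 → $101.35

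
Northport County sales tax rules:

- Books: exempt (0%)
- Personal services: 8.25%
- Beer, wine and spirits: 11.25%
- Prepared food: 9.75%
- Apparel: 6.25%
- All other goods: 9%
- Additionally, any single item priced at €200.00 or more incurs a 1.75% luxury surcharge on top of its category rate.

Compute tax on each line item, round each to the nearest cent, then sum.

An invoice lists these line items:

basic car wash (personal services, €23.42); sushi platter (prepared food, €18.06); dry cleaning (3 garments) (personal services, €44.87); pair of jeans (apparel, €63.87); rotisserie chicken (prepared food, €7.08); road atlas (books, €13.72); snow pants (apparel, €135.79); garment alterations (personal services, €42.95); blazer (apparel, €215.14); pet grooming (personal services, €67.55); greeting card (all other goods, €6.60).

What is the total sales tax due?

€47.47

Basic car wash €23.42: personal services → 8.25% → €1.93
Sushi platter €18.06: prepared food → 9.75% → €1.76
Dry cleaning (3 garments) €44.87: personal services → 8.25% → €3.70
Pair of jeans €63.87: apparel → 6.25% → €3.99
Rotisserie chicken €7.08: prepared food → 9.75% → €0.69
Road atlas €13.72: books → 0% → €0.00
Snow pants €135.79: apparel → 6.25% → €8.49
Garment alterations €42.95: personal services → 8.25% → €3.54
Blazer €215.14: apparel → 6.25% + 1.75% surcharge = 8% → €17.21
Pet grooming €67.55: personal services → 8.25% → €5.57
Greeting card €6.60: all other goods → 9% → €0.59
Total tax = €1.93 + €1.76 + €3.70 + €3.99 + €0.69 + €8.49 + €3.54 + €17.21 + €5.57 + €0.59 = €47.47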